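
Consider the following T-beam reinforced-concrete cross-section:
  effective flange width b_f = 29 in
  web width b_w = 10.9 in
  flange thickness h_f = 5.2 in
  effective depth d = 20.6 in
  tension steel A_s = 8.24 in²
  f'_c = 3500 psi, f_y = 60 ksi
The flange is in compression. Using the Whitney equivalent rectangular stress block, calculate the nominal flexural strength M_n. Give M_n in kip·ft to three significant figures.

M_n ≈ 729 kip·ft

Tension: T = A_s f_y = 8.24 × 60 = 494.4 kips.
Try a within the flange: a = T/(0.85 f'_c b_f) = 494.4/(0.85 × 3.5 × 29) = 5.731 in.
a = 5.731 > h_f = 5.2 in: the block extends into the web. Split into flange-overhang and web parts.
C_f = 0.85 f'_c (b_f − b_w) h_f = 0.85 × 3.5 × (29 − 10.9) × 5.2 = 280.0 kips.
Remaining web compression depth: a_w = (T − C_f)/(0.85 f'_c b_w) = (494.4 − 280.0)/(0.85 × 3.5 × 10.9) = 6.612 in.
M_n = C_f(d − h_f/2) + (T − C_f)(d − a_w/2) = 280.0 × (20.6 − 2.6) + 214.4 × (20.6 − 3.306) = 5040.0 + 3707.8 = 8747.8 kip·in.
M_n = 8747.8/12 = 728.98 kip·ft.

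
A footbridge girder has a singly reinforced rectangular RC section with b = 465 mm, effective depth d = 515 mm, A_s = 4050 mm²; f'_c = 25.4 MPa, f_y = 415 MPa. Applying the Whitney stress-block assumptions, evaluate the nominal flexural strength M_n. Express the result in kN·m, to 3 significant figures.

M_n ≈ 725 kN·m

T = A_s f_y = 4050 × 415 = 1680750 N = 1680.75 kN.
From C = T: a = T/(0.85 f'_c b) = 1680750/(0.85 × 25.4 × 465) = 167.42 mm.
M_n = T(d − a/2) = 1680.75 kN × (515 − 83.71) mm = 724.89 kN·m.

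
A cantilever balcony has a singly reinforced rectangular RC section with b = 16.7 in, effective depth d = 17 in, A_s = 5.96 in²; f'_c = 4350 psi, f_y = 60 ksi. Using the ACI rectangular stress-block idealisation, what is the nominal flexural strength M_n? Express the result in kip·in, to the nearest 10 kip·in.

T = A_s f_y = 5.96 × 60 = 357.6 kips.
a = T/(0.85 f'_c b) = 357.6/(0.85 × 4.35 × 16.7) = 5.791 in.
M_n = T(d − a/2) = 357.6 × (17 − 2.8955) = 5043.8 kip·in.

M_n ≈ 5040 kip·in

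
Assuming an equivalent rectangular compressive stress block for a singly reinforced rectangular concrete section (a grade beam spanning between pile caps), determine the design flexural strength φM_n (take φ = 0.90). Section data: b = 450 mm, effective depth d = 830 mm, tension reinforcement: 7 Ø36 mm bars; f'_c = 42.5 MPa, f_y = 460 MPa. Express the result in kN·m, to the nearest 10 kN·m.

φM_n ≈ 2150 kN·m

A_s = 7 × 1018 = 7126 mm².
T = A_s f_y = 7126 × 460 = 3277960 N = 3277.96 kN.
From C = T: a = T/(0.85 f'_c b) = 3277960/(0.85 × 42.5 × 450) = 201.64 mm.
M_n = T(d − a/2) = 3277.96 kN × (830 − 100.82) mm = 2390.22 kN·m.
φM_n = 0.90 × 2390.22 = 2151.20 kN·m.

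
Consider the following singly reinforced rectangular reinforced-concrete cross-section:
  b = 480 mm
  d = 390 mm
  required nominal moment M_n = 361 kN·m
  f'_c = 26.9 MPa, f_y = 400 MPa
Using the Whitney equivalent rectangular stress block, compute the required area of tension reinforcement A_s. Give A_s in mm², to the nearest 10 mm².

With M_n = 0.85 f'_c a b (d − a/2), solve the quadratic for a:
a = d − √(d² − 2M_n/(0.85 f'_c b)) = 390 − √(390² − 2 × 361×10⁶/(0.85 × 26.9 × 480)) = 96.21 mm.
A_s = 0.85 f'_c a b / f_y = 0.85 × 26.9 × 96.21 × 480 / 400 = 2639.8 mm².

A_s ≈ 2640 mm²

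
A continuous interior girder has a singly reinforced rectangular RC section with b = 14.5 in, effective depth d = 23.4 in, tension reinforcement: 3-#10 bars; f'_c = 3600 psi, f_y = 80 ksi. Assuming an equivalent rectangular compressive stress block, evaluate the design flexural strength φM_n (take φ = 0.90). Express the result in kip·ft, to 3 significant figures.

φM_n ≈ 456 kip·ft

A_s = 3 × 1.27 = 3.81 in².
T = A_s f_y = 3.81 × 80 = 304.8 kips.
a = T/(0.85 f'_c b) = 304.8/(0.85 × 3.6 × 14.5) = 6.870 in.
M_n = T(d − a/2) = 304.8 × (23.4 − 3.435) = 6085.3 kip·in = 6085.3/12 = 507.11 kip·ft.
φM_n = 0.90 × 507.11 = 456.40 kip·ft.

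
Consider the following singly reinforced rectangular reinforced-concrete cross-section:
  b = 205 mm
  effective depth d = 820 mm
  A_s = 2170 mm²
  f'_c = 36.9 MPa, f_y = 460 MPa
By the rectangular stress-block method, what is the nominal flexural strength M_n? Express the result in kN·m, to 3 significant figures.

M_n ≈ 741 kN·m

T = A_s f_y = 2170 × 460 = 998200 N = 998.2 kN.
From C = T: a = T/(0.85 f'_c b) = 998200/(0.85 × 36.9 × 205) = 155.25 mm.
M_n = T(d − a/2) = 998.2 kN × (820 − 77.625) mm = 741.04 kN·m.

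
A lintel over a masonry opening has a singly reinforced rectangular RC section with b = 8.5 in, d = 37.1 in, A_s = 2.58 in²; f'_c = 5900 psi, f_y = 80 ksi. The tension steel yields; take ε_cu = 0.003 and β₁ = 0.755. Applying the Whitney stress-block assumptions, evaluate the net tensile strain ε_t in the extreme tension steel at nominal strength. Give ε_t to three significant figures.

a = A_s f_y/(0.85 f'_c b) = 4.842 in.
β₁ = 0.755, so c = a/β₁ = 4.842/0.755 = 6.413 in.
From the linear strain diagram with ε_cu = 0.003: ε_t = 0.003 (d − c)/c = 0.003 × (37.1 − 6.413)/6.413 = 0.0144.
Since ε_t ≥ 0.005, the section is tension-controlled.

ε_t ≈ 0.0144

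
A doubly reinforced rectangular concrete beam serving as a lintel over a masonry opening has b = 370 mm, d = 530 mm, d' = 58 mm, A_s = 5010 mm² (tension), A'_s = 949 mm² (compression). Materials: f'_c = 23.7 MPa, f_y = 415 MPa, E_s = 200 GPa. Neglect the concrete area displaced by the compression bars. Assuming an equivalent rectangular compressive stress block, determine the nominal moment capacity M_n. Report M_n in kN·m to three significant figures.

Assume both tension and compression steel yield.
Net tension couple steel: A_s − A'_s = 4061 mm².
a = (A_s − A'_s) f_y / (0.85 f'_c b) = 1685315/(0.85 × 23.7 × 370) = 226.11 mm.
c = a/β₁ = 226.11/0.85 = 266.01 mm; ε'_s = 0.003(c − d')/c = 0.0023 ≥ f_y/E_s = 0.0021, so compression steel does yield.
M_n = (A_s − A'_s) f_y (d − a/2) + A'_s f_y (d − d') = [1685315 × (530 − 113.055) + 393835 × (530 − 58)] × 10⁻⁶ = 702.68 + 185.89 = 888.57 kN·m.

M_n ≈ 889 kN·m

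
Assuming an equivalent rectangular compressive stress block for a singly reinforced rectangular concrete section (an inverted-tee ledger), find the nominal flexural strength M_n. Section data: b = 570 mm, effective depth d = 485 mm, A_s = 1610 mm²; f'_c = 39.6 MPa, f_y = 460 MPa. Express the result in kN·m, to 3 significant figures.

M_n ≈ 345 kN·m

T = A_s f_y = 1610 × 460 = 740600 N = 740.6 kN.
From C = T: a = T/(0.85 f'_c b) = 740600/(0.85 × 39.6 × 570) = 38.60 mm.
M_n = T(d − a/2) = 740.6 kN × (485 − 19.3) mm = 344.90 kN·m.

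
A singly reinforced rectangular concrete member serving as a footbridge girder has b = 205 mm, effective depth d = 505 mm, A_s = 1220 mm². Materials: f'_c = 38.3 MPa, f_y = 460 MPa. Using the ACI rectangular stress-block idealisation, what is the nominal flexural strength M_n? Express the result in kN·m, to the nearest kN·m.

M_n ≈ 260 kN·m

T = A_s f_y = 1220 × 460 = 561200 N = 561.2 kN.
From C = T: a = T/(0.85 f'_c b) = 561200/(0.85 × 38.3 × 205) = 84.09 mm.
M_n = T(d − a/2) = 561.2 kN × (505 − 42.045) mm = 259.81 kN·m.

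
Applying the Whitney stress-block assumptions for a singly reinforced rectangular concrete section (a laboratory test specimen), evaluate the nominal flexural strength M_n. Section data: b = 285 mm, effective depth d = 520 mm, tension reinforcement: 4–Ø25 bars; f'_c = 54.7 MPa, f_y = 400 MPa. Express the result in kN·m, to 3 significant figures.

M_n ≈ 385 kN·m

A_s = 4 × 491 = 1964 mm².
T = A_s f_y = 1964 × 400 = 785600 N = 785.6 kN.
From C = T: a = T/(0.85 f'_c b) = 785600/(0.85 × 54.7 × 285) = 59.29 mm.
M_n = T(d − a/2) = 785.6 kN × (520 − 29.645) mm = 385.22 kN·m.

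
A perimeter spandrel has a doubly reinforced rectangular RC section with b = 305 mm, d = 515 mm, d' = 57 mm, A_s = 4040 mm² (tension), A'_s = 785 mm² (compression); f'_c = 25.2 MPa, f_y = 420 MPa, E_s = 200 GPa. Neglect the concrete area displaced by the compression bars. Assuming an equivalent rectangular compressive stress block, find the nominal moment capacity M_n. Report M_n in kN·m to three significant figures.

M_n ≈ 712 kN·m

Assume both tension and compression steel yield.
Net tension couple steel: A_s − A'_s = 3255 mm².
a = (A_s − A'_s) f_y / (0.85 f'_c b) = 1367100/(0.85 × 25.2 × 305) = 209.26 mm.
c = a/β₁ = 209.26/0.85 = 246.19 mm; ε'_s = 0.003(c − d')/c = 0.0023 ≥ f_y/E_s = 0.0021, so compression steel does yield.
M_n = (A_s − A'_s) f_y (d − a/2) + A'_s f_y (d − d') = [1367100 × (515 − 104.63) + 329700 × (515 − 57)] × 10⁻⁶ = 561.02 + 151.00 = 712.02 kN·m.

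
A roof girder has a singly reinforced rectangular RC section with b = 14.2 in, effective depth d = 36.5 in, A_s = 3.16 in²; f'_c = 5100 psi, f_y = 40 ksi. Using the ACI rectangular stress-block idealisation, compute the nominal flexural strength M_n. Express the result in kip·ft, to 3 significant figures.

T = A_s f_y = 3.16 × 40 = 126.4 kips.
a = T/(0.85 f'_c b) = 126.4/(0.85 × 5.1 × 14.2) = 2.053 in.
M_n = T(d − a/2) = 126.4 × (36.5 − 1.0265) = 4483.9 kip·in = 4483.9/12 = 373.66 kip·ft.

M_n ≈ 374 kip·ft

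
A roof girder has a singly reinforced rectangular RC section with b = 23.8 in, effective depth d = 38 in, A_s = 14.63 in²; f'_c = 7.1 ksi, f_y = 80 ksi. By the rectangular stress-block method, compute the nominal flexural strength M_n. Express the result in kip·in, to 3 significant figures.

M_n ≈ 39700 kip·in

T = A_s f_y = 14.63 × 80 = 1170.4 kips.
a = T/(0.85 f'_c b) = 1170.4/(0.85 × 7.1 × 23.8) = 8.149 in.
M_n = T(d − a/2) = 1170.4 × (38 − 4.0745) = 39706.4 kip·in.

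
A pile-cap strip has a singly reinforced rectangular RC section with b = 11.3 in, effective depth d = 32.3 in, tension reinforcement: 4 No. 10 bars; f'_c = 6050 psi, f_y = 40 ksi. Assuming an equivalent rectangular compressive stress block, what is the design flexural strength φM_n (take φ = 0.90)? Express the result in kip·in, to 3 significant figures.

φM_n ≈ 5590 kip·in

A_s = 4 × 1.27 = 5.08 in².
T = A_s f_y = 5.08 × 40 = 203.2 kips.
a = T/(0.85 f'_c b) = 203.2/(0.85 × 6.05 × 11.3) = 3.497 in.
M_n = T(d − a/2) = 203.2 × (32.3 − 1.7485) = 6208.1 kip·in.
φM_n = 0.90 × 6208.1 = 5587.3 kip·in.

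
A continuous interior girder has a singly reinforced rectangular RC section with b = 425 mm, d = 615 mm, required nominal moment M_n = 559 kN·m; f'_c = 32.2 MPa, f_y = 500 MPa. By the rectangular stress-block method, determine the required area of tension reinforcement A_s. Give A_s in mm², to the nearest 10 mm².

With M_n = 0.85 f'_c a b (d − a/2), solve the quadratic for a:
a = d − √(d² − 2M_n/(0.85 f'_c b)) = 615 − √(615² − 2 × 559×10⁶/(0.85 × 32.2 × 425)) = 83.86 mm.
A_s = 0.85 f'_c a b / f_y = 0.85 × 32.2 × 83.86 × 425 / 500 = 1951.0 mm².

A_s ≈ 1950 mm²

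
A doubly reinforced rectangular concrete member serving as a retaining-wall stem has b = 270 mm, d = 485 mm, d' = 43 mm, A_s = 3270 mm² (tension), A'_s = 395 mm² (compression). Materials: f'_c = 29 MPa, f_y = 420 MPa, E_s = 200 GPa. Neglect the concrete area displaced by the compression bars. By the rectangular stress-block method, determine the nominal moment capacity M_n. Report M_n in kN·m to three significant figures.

M_n ≈ 549 kN·m

Assume both tension and compression steel yield.
Net tension couple steel: A_s − A'_s = 2875 mm².
a = (A_s − A'_s) f_y / (0.85 f'_c b) = 1207500/(0.85 × 29 × 270) = 181.43 mm.
c = a/β₁ = 181.43/0.843 = 215.22 mm; ε'_s = 0.003(c − d')/c = 0.0024 ≥ f_y/E_s = 0.0021, so compression steel does yield.
M_n = (A_s − A'_s) f_y (d − a/2) + A'_s f_y (d − d') = [1207500 × (485 − 90.715) + 165900 × (485 − 43)] × 10⁻⁶ = 476.10 + 73.33 = 549.43 kN·m.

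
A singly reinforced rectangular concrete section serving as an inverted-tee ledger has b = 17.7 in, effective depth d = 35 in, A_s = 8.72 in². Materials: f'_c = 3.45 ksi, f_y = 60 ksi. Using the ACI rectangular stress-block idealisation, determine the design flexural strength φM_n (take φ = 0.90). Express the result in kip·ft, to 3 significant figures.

T = A_s f_y = 8.72 × 60 = 523.2 kips.
a = T/(0.85 f'_c b) = 523.2/(0.85 × 3.45 × 17.7) = 10.080 in.
M_n = T(d − a/2) = 523.2 × (35 − 5.04) = 15675.1 kip·in = 15675.1/12 = 1306.26 kip·ft.
φM_n = 0.90 × 1306.26 = 1175.63 kip·ft.

φM_n ≈ 1180 kip·ft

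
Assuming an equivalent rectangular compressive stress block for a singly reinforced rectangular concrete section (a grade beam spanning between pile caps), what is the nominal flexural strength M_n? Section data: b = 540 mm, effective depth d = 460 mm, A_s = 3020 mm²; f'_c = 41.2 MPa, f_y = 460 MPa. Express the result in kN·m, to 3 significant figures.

T = A_s f_y = 3020 × 460 = 1389200 N = 1389.2 kN.
From C = T: a = T/(0.85 f'_c b) = 1389200/(0.85 × 41.2 × 540) = 73.46 mm.
M_n = T(d − a/2) = 1389.2 kN × (460 − 36.73) mm = 588.01 kN·m.

M_n ≈ 588 kN·m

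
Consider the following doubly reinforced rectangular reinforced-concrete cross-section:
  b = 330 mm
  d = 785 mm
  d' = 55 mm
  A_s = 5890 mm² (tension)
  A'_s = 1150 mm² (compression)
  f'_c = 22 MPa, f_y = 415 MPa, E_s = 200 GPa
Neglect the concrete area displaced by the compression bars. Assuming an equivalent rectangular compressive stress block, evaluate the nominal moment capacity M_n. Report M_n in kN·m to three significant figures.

Assume both tension and compression steel yield.
Net tension couple steel: A_s − A'_s = 4740 mm².
a = (A_s − A'_s) f_y / (0.85 f'_c b) = 1967100/(0.85 × 22 × 330) = 318.77 mm.
c = a/β₁ = 318.77/0.85 = 375.02 mm; ε'_s = 0.003(c − d')/c = 0.0026 ≥ f_y/E_s = 0.0021, so compression steel does yield.
M_n = (A_s − A'_s) f_y (d − a/2) + A'_s f_y (d − d') = [1967100 × (785 − 159.385) + 477250 × (785 − 55)] × 10⁻⁶ = 1230.65 + 348.39 = 1579.04 kN·m.

M_n ≈ 1580 kN·m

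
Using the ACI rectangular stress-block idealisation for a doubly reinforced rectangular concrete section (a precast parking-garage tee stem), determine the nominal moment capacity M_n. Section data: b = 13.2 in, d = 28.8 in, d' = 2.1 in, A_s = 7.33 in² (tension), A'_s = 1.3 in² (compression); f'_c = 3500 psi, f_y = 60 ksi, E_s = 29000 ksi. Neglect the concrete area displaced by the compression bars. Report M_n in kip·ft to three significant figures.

M_n ≈ 903 kip·ft

Assume both steels yield.
a = (A_s − A'_s) f_y/(0.85 f'_c b) = (7.33 − 1.3) × 60/(0.85 × 3.5 × 13.2) = 9.213 in.
c = a/β₁ = 9.213/0.85 = 10.839 in; ε'_s = 0.003(c − d')/c = 0.0024 ≥ ε_y = 0.0021, so the compression steel yields.
M_n = (A_s − A'_s) f_y (d − a/2) + A'_s f_y (d − d') = 361.8 × (28.8 − 4.6065) + 78 × (28.8 − 2.1) = 8753.2 + 2082.6 = 10835.8 kip·in = 10835.8/12 = 902.98 kip·ft.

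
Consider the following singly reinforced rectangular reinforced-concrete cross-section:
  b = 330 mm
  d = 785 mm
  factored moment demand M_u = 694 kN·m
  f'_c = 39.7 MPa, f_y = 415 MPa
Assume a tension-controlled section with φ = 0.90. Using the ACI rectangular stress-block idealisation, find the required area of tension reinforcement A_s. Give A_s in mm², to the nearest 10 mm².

A_s ≈ 2520 mm²

M_n = M_u/φ = 694/0.90 = 771.111 kN·m.
With M_n = 0.85 f'_c a b (d − a/2), solve the quadratic for a:
a = d − √(d² − 2M_n/(0.85 f'_c b)) = 785 − √(785² − 2 × 771.111×10⁶/(0.85 × 39.7 × 330)) = 93.82 mm.
A_s = 0.85 f'_c a b / f_y = 0.85 × 39.7 × 93.82 × 330 / 415 = 2517.5 mm².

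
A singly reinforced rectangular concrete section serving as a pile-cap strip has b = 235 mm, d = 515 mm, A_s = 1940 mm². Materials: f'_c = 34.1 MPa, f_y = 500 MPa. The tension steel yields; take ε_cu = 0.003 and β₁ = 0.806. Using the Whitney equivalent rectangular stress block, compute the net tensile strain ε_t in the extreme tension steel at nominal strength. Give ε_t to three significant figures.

ε_t ≈ 0.00574

a = A_s f_y/(0.85 f'_c b) = 142.41 mm.
β₁ = 0.806, so c = a/β₁ = 142.41/0.806 = 176.69 mm.
From the linear strain diagram with ε_cu = 0.003: ε_t = 0.003 (d − c)/c = 0.003 × (515 − 176.69)/176.69 = 0.00574.
Since ε_t ≥ 0.005, the section is tension-controlled.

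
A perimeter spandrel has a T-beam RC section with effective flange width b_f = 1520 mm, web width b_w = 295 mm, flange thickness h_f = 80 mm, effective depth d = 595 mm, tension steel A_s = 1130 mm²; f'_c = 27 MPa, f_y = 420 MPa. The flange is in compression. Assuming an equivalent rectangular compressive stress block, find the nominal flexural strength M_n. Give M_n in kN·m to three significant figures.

M_n ≈ 279 kN·m

Tension: T = A_s f_y = 1130 × 420 = 474600 N.
Try a within the flange: a = T/(0.85 f'_c b_f) = 474600/(0.85 × 27 × 1520) = 13.61 mm.
Since a = 13.61 ≤ h_f = 80 mm, the stress block lies entirely in the flange; analyse as a rectangular beam of width b_f.
M_n = T(d − a/2) = 474600 × (595 − 6.805) = 279.16 × 10⁶ N·mm.
M_n = 279.16 kN·m.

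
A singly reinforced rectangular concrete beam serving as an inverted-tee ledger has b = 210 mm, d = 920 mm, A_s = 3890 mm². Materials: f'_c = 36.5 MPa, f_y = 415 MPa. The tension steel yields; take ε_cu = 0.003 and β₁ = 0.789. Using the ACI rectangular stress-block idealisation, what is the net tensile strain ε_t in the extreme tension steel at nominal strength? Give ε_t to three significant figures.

ε_t ≈ 0.00579

a = A_s f_y/(0.85 f'_c b) = 247.78 mm.
β₁ = 0.789, so c = a/β₁ = 247.78/0.789 = 314.04 mm.
From the linear strain diagram with ε_cu = 0.003: ε_t = 0.003 (d − c)/c = 0.003 × (920 − 314.04)/314.04 = 0.00579.
Since ε_t ≥ 0.005, the section is tension-controlled.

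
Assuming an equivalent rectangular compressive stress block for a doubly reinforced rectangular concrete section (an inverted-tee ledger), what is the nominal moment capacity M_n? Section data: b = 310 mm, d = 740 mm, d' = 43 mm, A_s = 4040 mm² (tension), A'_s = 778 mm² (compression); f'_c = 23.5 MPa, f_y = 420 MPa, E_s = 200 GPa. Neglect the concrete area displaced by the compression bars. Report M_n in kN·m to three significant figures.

M_n ≈ 1090 kN·m

Assume both tension and compression steel yield.
Net tension couple steel: A_s − A'_s = 3262 mm².
a = (A_s − A'_s) f_y / (0.85 f'_c b) = 1370040/(0.85 × 23.5 × 310) = 221.25 mm.
c = a/β₁ = 221.25/0.85 = 260.29 mm; ε'_s = 0.003(c − d')/c = 0.0025 ≥ f_y/E_s = 0.0021, so compression steel does yield.
M_n = (A_s − A'_s) f_y (d − a/2) + A'_s f_y (d − d') = [1370040 × (740 − 110.625) + 326760 × (740 − 43)] × 10⁻⁶ = 862.27 + 227.75 = 1090.02 kN·m.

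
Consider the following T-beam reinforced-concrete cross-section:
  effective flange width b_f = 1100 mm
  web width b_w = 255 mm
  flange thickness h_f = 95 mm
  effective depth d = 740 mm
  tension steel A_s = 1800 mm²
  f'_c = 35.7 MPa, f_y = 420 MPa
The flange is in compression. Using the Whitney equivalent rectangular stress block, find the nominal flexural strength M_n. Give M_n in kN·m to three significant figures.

M_n ≈ 551 kN·m

Tension: T = A_s f_y = 1800 × 420 = 756000 N.
Try a within the flange: a = T/(0.85 f'_c b_f) = 756000/(0.85 × 35.7 × 1100) = 22.65 mm.
Since a = 22.65 ≤ h_f = 95 mm, the stress block lies entirely in the flange; analyse as a rectangular beam of width b_f.
M_n = T(d − a/2) = 756000 × (740 − 11.325) = 550.88 × 10⁶ N·mm.
M_n = 550.88 kN·m.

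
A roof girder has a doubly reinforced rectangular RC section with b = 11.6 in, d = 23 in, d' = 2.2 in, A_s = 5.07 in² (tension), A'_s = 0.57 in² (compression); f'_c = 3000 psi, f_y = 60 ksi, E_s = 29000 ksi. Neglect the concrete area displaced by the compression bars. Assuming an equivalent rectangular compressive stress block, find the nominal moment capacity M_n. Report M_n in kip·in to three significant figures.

M_n ≈ 5690 kip·in

Assume both steels yield.
a = (A_s − A'_s) f_y/(0.85 f'_c b) = (5.07 − 0.57) × 60/(0.85 × 3 × 11.6) = 9.128 in.
c = a/β₁ = 9.128/0.85 = 10.739 in; ε'_s = 0.003(c − d')/c = 0.0024 ≥ ε_y = 0.0021, so the compression steel yields.
M_n = (A_s − A'_s) f_y (d − a/2) + A'_s f_y (d − d') = 270 × (23 − 4.564) + 34.2 × (23 − 2.2) = 4977.7 + 711.4 = 5689.1 kip·in.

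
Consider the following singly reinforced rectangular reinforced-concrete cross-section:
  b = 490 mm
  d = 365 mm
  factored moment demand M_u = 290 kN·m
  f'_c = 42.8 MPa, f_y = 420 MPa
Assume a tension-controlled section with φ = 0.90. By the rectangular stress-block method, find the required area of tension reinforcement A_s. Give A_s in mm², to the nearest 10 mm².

A_s ≈ 2270 mm²

M_n = M_u/φ = 290/0.90 = 322.222 kN·m.
With M_n = 0.85 f'_c a b (d − a/2), solve the quadratic for a:
a = d − √(d² − 2M_n/(0.85 f'_c b)) = 365 − √(365² − 2 × 322.222×10⁶/(0.85 × 42.8 × 490)) = 53.43 mm.
A_s = 0.85 f'_c a b / f_y = 0.85 × 42.8 × 53.43 × 490 / 420 = 2267.7 mm².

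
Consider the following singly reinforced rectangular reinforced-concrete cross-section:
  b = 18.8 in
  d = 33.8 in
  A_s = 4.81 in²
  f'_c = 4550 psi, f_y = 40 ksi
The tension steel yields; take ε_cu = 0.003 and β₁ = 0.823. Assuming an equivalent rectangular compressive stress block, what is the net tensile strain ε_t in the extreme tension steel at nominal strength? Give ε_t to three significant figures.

a = A_s f_y/(0.85 f'_c b) = 2.646 in.
β₁ = 0.823, so c = a/β₁ = 2.646/0.823 = 3.215 in.
From the linear strain diagram with ε_cu = 0.003: ε_t = 0.003 (d − c)/c = 0.003 × (33.8 − 3.215)/3.215 = 0.0285.
Since ε_t ≥ 0.005, the section is tension-controlled.

ε_t ≈ 0.0285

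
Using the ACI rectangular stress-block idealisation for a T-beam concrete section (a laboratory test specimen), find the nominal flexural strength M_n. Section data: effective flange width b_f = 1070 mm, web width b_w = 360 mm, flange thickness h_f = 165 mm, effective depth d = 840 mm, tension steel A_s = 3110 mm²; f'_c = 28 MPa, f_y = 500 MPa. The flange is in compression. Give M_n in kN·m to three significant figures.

M_n ≈ 1260 kN·m

Tension: T = A_s f_y = 3110 × 500 = 1555000 N.
Try a within the flange: a = T/(0.85 f'_c b_f) = 1555000/(0.85 × 28 × 1070) = 61.06 mm.
Since a = 61.06 ≤ h_f = 165 mm, the stress block lies entirely in the flange; analyse as a rectangular beam of width b_f.
M_n = T(d − a/2) = 1555000 × (840 − 30.53) = 1258.73 × 10⁶ N·mm.
M_n = 1258.73 kN·m.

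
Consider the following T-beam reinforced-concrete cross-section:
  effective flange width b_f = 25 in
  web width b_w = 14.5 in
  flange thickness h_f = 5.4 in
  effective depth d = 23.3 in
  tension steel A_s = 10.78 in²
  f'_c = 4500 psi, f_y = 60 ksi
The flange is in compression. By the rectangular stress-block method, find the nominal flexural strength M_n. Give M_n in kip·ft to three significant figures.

Tension: T = A_s f_y = 10.78 × 60 = 646.8 kips.
Try a within the flange: a = T/(0.85 f'_c b_f) = 646.8/(0.85 × 4.5 × 25) = 6.764 in.
a = 6.764 > h_f = 5.4 in: the block extends into the web. Split into flange-overhang and web parts.
C_f = 0.85 f'_c (b_f − b_w) h_f = 0.85 × 4.5 × (25 − 14.5) × 5.4 = 216.9 kips.
Remaining web compression depth: a_w = (T − C_f)/(0.85 f'_c b_w) = (646.8 − 216.9)/(0.85 × 4.5 × 14.5) = 7.751 in.
M_n = C_f(d − h_f/2) + (T − C_f)(d − a_w/2) = 216.9 × (23.3 − 2.7) + 429.9 × (23.3 − 3.8755) = 4468.1 + 8350.6 = 12818.7 kip·in.
M_n = 12818.7/12 = 1068.23 kip·ft.

M_n ≈ 1070 kip·ft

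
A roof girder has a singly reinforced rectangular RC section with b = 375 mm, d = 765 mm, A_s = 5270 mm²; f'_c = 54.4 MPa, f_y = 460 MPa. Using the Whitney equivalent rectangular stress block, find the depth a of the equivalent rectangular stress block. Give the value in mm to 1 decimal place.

a ≈ 139.8 mm

T = A_s f_y = 5270 × 460 = 2424200 N = 2424.2 kN.
Setting C = 0.85 f'_c a b equal to T: a = 2424200/(0.85 × 54.4 × 375) = 139.8 mm.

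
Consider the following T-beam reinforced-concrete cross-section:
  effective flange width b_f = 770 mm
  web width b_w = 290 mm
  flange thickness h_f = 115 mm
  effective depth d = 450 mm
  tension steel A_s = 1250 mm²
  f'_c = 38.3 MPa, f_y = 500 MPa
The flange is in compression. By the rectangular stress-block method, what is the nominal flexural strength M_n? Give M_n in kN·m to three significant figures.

Tension: T = A_s f_y = 1250 × 500 = 625000 N.
Try a within the flange: a = T/(0.85 f'_c b_f) = 625000/(0.85 × 38.3 × 770) = 24.93 mm.
Since a = 24.93 ≤ h_f = 115 mm, the stress block lies entirely in the flange; analyse as a rectangular beam of width b_f.
M_n = T(d − a/2) = 625000 × (450 − 12.465) = 273.46 × 10⁶ N·mm.
M_n = 273.46 kN·m.

M_n ≈ 273 kN·m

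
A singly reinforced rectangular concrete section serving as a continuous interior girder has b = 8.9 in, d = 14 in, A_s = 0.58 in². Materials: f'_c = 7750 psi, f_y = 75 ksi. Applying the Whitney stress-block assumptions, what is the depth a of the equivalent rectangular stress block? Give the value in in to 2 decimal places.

T = A_s f_y = 0.58 × 75 = 43.5 kips.
a = T/(0.85 f'_c b) = 43.5/(0.85 × 7.75 × 8.9) = 0.74 in.

a ≈ 0.74 in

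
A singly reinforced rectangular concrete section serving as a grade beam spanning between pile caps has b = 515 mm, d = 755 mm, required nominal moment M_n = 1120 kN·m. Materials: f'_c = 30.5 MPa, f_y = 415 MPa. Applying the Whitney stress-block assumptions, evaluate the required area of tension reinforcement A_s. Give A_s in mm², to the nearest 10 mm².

A_s ≈ 3890 mm²

With M_n = 0.85 f'_c a b (d − a/2), solve the quadratic for a:
a = d − √(d² − 2M_n/(0.85 f'_c b)) = 755 − √(755² − 2 × 1120×10⁶/(0.85 × 30.5 × 515)) = 120.77 mm.
A_s = 0.85 f'_c a b / f_y = 0.85 × 30.5 × 120.77 × 515 / 415 = 3885.4 mm².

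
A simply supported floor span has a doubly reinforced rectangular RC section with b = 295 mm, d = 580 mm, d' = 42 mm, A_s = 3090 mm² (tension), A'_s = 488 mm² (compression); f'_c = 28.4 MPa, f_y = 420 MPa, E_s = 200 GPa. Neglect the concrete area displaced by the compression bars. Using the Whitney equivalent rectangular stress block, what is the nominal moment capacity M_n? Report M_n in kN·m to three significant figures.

M_n ≈ 660 kN·m

Assume both tension and compression steel yield.
Net tension couple steel: A_s − A'_s = 2602 mm².
a = (A_s − A'_s) f_y / (0.85 f'_c b) = 1092840/(0.85 × 28.4 × 295) = 153.46 mm.
c = a/β₁ = 153.46/0.847 = 181.18 mm; ε'_s = 0.003(c − d')/c = 0.0023 ≥ f_y/E_s = 0.0021, so compression steel does yield.
M_n = (A_s − A'_s) f_y (d − a/2) + A'_s f_y (d − d') = [1092840 × (580 − 76.73) + 204960 × (580 − 42)] × 10⁻⁶ = 549.99 + 110.27 = 660.26 kN·m.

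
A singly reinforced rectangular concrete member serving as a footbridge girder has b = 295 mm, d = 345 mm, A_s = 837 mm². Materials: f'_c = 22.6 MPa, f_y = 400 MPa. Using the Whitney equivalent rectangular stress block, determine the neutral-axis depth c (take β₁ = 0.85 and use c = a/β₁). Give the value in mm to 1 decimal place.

c ≈ 69.5 mm

T = A_s f_y = 837 × 400 = 334800 N = 334.8 kN.
Setting C = 0.85 f'_c a b equal to T: a = 334800/(0.85 × 22.6 × 295) = 59.079 mm.
With β₁ = 0.85, c = a/β₁ = 59.079/0.85 = 69.5 mm.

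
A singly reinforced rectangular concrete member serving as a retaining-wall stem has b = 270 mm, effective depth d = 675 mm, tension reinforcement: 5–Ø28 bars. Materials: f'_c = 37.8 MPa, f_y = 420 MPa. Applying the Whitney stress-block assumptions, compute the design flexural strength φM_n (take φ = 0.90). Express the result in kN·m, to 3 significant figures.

φM_n ≈ 699 kN·m

A_s = 5 × 616 = 3080 mm².
T = A_s f_y = 3080 × 420 = 1293600 N = 1293.6 kN.
From C = T: a = T/(0.85 f'_c b) = 1293600/(0.85 × 37.8 × 270) = 149.12 mm.
M_n = T(d − a/2) = 1293.6 kN × (675 − 74.56) mm = 776.73 kN·m.
φM_n = 0.90 × 776.73 = 699.06 kN·m.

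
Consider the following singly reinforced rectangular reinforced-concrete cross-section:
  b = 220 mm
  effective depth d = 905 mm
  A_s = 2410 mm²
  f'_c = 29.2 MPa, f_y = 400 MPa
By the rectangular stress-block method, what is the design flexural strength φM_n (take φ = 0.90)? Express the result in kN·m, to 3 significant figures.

φM_n ≈ 709 kN·m

T = A_s f_y = 2410 × 400 = 964000 N = 964 kN.
From C = T: a = T/(0.85 f'_c b) = 964000/(0.85 × 29.2 × 220) = 176.54 mm.
M_n = T(d − a/2) = 964 kN × (905 − 88.27) mm = 787.33 kN·m.
φM_n = 0.90 × 787.33 = 708.60 kN·m.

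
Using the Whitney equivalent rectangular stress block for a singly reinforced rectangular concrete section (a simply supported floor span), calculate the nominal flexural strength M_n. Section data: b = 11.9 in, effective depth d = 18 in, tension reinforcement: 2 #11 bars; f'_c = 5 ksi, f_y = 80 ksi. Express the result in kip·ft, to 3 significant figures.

A_s = 2 × 1.56 = 3.12 in².
T = A_s f_y = 3.12 × 80 = 249.6 kips.
a = T/(0.85 f'_c b) = 249.6/(0.85 × 5 × 11.9) = 4.935 in.
M_n = T(d − a/2) = 249.6 × (18 − 2.4675) = 3876.9 kip·in = 3876.9/12 = 323.08 kip·ft.

M_n ≈ 323 kip·ft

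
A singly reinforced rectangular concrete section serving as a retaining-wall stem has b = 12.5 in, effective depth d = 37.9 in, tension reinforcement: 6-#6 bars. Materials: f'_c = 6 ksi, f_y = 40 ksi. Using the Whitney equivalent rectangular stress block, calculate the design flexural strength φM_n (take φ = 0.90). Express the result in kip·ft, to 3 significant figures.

A_s = 6 × 0.44 = 2.64 in².
T = A_s f_y = 2.64 × 40 = 105.6 kips.
a = T/(0.85 f'_c b) = 105.6/(0.85 × 6 × 12.5) = 1.656 in.
M_n = T(d − a/2) = 105.6 × (37.9 − 0.828) = 3914.8 kip·in = 3914.8/12 = 326.23 kip·ft.
φM_n = 0.90 × 326.23 = 293.61 kip·ft.

φM_n ≈ 294 kip·ft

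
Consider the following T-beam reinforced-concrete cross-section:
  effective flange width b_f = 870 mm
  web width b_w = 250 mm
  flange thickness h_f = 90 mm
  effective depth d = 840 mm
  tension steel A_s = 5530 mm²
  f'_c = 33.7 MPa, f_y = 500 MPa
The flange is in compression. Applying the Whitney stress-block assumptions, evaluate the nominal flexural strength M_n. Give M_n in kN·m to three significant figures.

M_n ≈ 2160 kN·m

Tension: T = A_s f_y = 5530 × 500 = 2765000 N.
Try a within the flange: a = T/(0.85 f'_c b_f) = 2765000/(0.85 × 33.7 × 870) = 110.95 mm.
a = 110.95 > h_f = 90 mm: the block extends into the web. Split into flange-overhang and web parts.
C_f = 0.85 f'_c (b_f − b_w) h_f = 0.85 × 33.7 × (870 − 250) × 90 = 1598391 N.
Remaining web compression depth: a_w = (T − C_f)/(0.85 f'_c b_w) = (2765000 − 1598391)/(0.85 × 33.7 × 250) = 162.91 mm.
M_n = C_f(d − h_f/2) + (T − C_f)(d − a_w/2) = 1598391 × (840 − 45) + 1166609 × (840 − 81.455) = 1270.72 + 884.93 = 2155.65 × 10⁶ N·mm.
M_n = 2155.65 kN·m.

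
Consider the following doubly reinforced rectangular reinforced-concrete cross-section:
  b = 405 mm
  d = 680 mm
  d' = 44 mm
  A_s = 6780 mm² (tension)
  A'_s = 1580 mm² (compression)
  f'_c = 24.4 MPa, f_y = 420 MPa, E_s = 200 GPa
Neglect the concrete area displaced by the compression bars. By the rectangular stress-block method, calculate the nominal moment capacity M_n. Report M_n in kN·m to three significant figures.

Assume both tension and compression steel yield.
Net tension couple steel: A_s − A'_s = 5200 mm².
a = (A_s − A'_s) f_y / (0.85 f'_c b) = 2184000/(0.85 × 24.4 × 405) = 260.01 mm.
c = a/β₁ = 260.01/0.85 = 305.89 mm; ε'_s = 0.003(c − d')/c = 0.0026 ≥ f_y/E_s = 0.0021, so compression steel does yield.
M_n = (A_s − A'_s) f_y (d − a/2) + A'_s f_y (d − d') = [2184000 × (680 − 130.005) + 663600 × (680 − 44)] × 10⁻⁶ = 1201.19 + 422.05 = 1623.24 kN·m.

M_n ≈ 1620 kN·m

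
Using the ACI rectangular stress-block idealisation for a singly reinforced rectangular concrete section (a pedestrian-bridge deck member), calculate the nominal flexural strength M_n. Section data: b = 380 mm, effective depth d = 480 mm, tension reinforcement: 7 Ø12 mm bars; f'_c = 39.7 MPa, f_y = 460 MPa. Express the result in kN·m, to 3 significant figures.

A_s = 7 × 113 = 791 mm².
T = A_s f_y = 791 × 460 = 363860 N = 363.86 kN.
From C = T: a = T/(0.85 f'_c b) = 363860/(0.85 × 39.7 × 380) = 28.38 mm.
M_n = T(d − a/2) = 363.86 kN × (480 − 14.19) mm = 169.49 kN·m.

M_n ≈ 169 kN·m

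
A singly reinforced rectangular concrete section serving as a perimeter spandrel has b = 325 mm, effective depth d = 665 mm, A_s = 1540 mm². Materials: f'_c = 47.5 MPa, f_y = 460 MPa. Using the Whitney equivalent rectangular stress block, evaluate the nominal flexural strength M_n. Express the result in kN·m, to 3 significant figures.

M_n ≈ 452 kN·m

T = A_s f_y = 1540 × 460 = 708400 N = 708.4 kN.
From C = T: a = T/(0.85 f'_c b) = 708400/(0.85 × 47.5 × 325) = 53.99 mm.
M_n = T(d − a/2) = 708.4 kN × (665 − 26.995) mm = 451.96 kN·m.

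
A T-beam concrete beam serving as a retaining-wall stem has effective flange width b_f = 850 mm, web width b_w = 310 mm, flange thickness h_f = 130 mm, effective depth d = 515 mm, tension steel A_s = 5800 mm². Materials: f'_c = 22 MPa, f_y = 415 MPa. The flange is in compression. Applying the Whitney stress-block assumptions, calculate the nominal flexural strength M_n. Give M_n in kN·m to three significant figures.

Tension: T = A_s f_y = 5800 × 415 = 2407000 N.
Try a within the flange: a = T/(0.85 f'_c b_f) = 2407000/(0.85 × 22 × 850) = 151.43 mm.
a = 151.43 > h_f = 130 mm: the block extends into the web. Split into flange-overhang and web parts.
C_f = 0.85 f'_c (b_f − b_w) h_f = 0.85 × 22 × (850 − 310) × 130 = 1312740 N.
Remaining web compression depth: a_w = (T − C_f)/(0.85 f'_c b_w) = (2407000 − 1312740)/(0.85 × 22 × 310) = 188.76 mm.
M_n = C_f(d − h_f/2) + (T − C_f)(d − a_w/2) = 1312740 × (515 − 65) + 1094260 × (515 − 94.38) = 590.73 + 460.27 = 1051.00 × 10⁶ N·mm.
M_n = 1051.00 kN·m.

M_n ≈ 1050 kN·m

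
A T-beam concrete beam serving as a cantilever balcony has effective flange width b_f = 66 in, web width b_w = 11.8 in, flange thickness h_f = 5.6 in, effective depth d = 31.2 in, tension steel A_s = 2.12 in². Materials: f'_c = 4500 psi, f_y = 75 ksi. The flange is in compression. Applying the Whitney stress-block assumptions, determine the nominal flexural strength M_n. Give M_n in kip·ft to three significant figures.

M_n ≈ 409 kip·ft

Tension: T = A_s f_y = 2.12 × 75 = 159 kips.
Try a within the flange: a = T/(0.85 f'_c b_f) = 159/(0.85 × 4.5 × 66) = 0.630 in.
Since a = 0.630 ≤ h_f = 5.6 in, the stress block lies entirely in the flange; analyse as a rectangular beam of width b_f.
M_n = T(d − a/2) = 159 × (31.2 − 0.315) = 4910.7 kip·in.
M_n = 4910.7/12 = 409.23 kip·ft.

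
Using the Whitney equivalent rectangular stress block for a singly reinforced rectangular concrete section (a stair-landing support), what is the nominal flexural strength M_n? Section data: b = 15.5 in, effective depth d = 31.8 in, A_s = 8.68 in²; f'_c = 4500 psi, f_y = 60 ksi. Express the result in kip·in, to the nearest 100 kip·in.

M_n ≈ 14300 kip·in

T = A_s f_y = 8.68 × 60 = 520.8 kips.
a = T/(0.85 f'_c b) = 520.8/(0.85 × 4.5 × 15.5) = 8.784 in.
M_n = T(d − a/2) = 520.8 × (31.8 − 4.392) = 14274.1 kip·in.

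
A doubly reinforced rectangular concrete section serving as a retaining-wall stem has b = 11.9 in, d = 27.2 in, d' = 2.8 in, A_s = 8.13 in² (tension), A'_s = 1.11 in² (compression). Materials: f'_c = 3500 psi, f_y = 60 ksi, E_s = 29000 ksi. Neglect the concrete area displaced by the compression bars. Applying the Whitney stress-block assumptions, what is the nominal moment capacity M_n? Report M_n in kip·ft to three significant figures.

M_n ≈ 881 kip·ft

Assume both steels yield.
a = (A_s − A'_s) f_y/(0.85 f'_c b) = (8.13 − 1.11) × 60/(0.85 × 3.5 × 11.9) = 11.897 in.
c = a/β₁ = 11.897/0.85 = 13.996 in; ε'_s = 0.003(c − d')/c = 0.0024 ≥ ε_y = 0.0021, so the compression steel yields.
M_n = (A_s − A'_s) f_y (d − a/2) + A'_s f_y (d − d') = 421.2 × (27.2 − 5.9485) + 66.6 × (27.2 − 2.8) = 8951.1 + 1625.0 = 10576.1 kip·in = 10576.1/12 = 881.34 kip·ft.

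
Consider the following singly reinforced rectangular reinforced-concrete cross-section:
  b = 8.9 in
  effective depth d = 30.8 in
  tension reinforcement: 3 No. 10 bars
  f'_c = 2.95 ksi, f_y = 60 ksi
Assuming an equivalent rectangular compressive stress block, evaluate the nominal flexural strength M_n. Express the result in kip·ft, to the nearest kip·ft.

M_n ≈ 489 kip·ft

A_s = 3 × 1.27 = 3.81 in².
T = A_s f_y = 3.81 × 60 = 228.6 kips.
a = T/(0.85 f'_c b) = 228.6/(0.85 × 2.95 × 8.9) = 10.243 in.
M_n = T(d − a/2) = 228.6 × (30.8 − 5.1215) = 5870.1 kip·in = 5870.1/12 = 489.18 kip·ft.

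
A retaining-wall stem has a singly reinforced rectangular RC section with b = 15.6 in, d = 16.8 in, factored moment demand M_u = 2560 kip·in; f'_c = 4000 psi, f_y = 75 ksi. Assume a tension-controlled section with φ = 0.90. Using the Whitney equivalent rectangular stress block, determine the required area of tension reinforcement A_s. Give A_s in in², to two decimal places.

A_s ≈ 2.53 in²

M_n = M_u/φ = 2560/0.90 = 2844.44 kip·in.
From M_n = 0.85 f'_c a b (d − a/2):
a = d − √(d² − 2M_n/(0.85 f'_c b)) = 16.8 − √(16.8² − 2 × 2844.44/(0.85 × 4 × 15.6)) = 3.572 in.
A_s = 0.85 f'_c a b / f_y = 0.85 × 4 × 3.572 × 15.6 / 75 = 2.526 in².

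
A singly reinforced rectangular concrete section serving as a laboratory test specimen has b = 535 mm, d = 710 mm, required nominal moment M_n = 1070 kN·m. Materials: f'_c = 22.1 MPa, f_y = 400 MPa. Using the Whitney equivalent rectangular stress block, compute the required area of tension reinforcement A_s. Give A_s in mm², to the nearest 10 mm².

A_s ≈ 4280 mm²

With M_n = 0.85 f'_c a b (d − a/2), solve the quadratic for a:
a = d − √(d² − 2M_n/(0.85 f'_c b)) = 710 − √(710² − 2 × 1070×10⁶/(0.85 × 22.1 × 535)) = 170.40 mm.
A_s = 0.85 f'_c a b / f_y = 0.85 × 22.1 × 170.40 × 535 / 400 = 4281.3 mm².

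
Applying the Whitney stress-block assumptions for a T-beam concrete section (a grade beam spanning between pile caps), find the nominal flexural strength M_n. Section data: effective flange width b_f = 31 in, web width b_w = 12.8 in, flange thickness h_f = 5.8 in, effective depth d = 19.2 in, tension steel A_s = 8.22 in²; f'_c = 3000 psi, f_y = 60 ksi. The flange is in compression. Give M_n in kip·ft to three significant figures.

M_n ≈ 660 kip·ft

Tension: T = A_s f_y = 8.22 × 60 = 493.2 kips.
Try a within the flange: a = T/(0.85 f'_c b_f) = 493.2/(0.85 × 3 × 31) = 6.239 in.
a = 6.239 > h_f = 5.8 in: the block extends into the web. Split into flange-overhang and web parts.
C_f = 0.85 f'_c (b_f − b_w) h_f = 0.85 × 3 × (31 − 12.8) × 5.8 = 269.2 kips.
Remaining web compression depth: a_w = (T − C_f)/(0.85 f'_c b_w) = (493.2 − 269.2)/(0.85 × 3 × 12.8) = 6.863 in.
M_n = C_f(d − h_f/2) + (T − C_f)(d − a_w/2) = 269.2 × (19.2 − 2.9) + 224 × (19.2 − 3.4315) = 4388.0 + 3532.1 = 7920.1 kip·in.
M_n = 7920.1/12 = 660.01 kip·ft.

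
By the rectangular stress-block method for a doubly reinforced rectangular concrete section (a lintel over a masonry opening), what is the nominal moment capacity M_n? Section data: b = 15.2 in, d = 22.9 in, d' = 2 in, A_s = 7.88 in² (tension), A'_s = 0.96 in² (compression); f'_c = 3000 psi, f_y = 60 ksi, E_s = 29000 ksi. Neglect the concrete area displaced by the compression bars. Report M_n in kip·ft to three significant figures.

Assume both steels yield.
a = (A_s − A'_s) f_y/(0.85 f'_c b) = (7.88 − 0.96) × 60/(0.85 × 3 × 15.2) = 10.712 in.
c = a/β₁ = 10.712/0.85 = 12.602 in; ε'_s = 0.003(c − d')/c = 0.0025 ≥ ε_y = 0.0021, so the compression steel yields.
M_n = (A_s − A'_s) f_y (d − a/2) + A'_s f_y (d − d') = 415.2 × (22.9 − 5.356) + 57.6 × (22.9 − 2) = 7284.3 + 1203.8 = 8488.1 kip·in = 8488.1/12 = 707.34 kip·ft.

M_n ≈ 707 kip·ft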